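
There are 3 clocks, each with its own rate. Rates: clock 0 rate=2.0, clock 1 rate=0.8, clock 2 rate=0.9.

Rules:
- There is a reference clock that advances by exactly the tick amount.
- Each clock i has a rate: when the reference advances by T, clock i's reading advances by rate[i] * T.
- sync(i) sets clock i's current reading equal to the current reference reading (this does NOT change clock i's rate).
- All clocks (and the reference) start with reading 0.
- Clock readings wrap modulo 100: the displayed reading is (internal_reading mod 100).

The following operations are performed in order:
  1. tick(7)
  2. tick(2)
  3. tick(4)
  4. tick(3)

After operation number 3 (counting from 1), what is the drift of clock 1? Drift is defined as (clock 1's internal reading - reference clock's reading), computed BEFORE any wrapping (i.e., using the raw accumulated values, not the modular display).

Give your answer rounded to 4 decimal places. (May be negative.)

Answer: -2.6000

Derivation:
After op 1 tick(7): ref=7.0000 raw=[14.0000 5.6000 6.3000]
After op 2 tick(2): ref=9.0000 raw=[18.0000 7.2000 8.1000]
After op 3 tick(4): ref=13.0000 raw=[26.0000 10.4000 11.7000]
Drift of clock 1 after op 3: 10.4000 - 13.0000 = -2.6000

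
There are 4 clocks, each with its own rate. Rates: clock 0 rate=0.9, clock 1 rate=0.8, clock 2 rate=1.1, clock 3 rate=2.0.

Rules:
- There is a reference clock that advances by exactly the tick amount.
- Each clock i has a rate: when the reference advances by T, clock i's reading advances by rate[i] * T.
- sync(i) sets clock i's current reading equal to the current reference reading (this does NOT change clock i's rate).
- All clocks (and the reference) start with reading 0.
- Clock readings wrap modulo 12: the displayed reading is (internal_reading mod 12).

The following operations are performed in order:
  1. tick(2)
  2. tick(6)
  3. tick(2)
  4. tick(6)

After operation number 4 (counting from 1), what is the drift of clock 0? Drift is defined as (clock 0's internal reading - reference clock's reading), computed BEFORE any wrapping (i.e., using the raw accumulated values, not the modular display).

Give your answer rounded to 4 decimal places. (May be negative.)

After op 1 tick(2): ref=2.0000 raw=[1.8000 1.6000 2.2000 4.0000]
After op 2 tick(6): ref=8.0000 raw=[7.2000 6.4000 8.8000 16.0000]
After op 3 tick(2): ref=10.0000 raw=[9.0000 8.0000 11.0000 20.0000]
After op 4 tick(6): ref=16.0000 raw=[14.4000 12.8000 17.6000 32.0000]
Drift of clock 0 after op 4: 14.4000 - 16.0000 = -1.6000

Answer: -1.6000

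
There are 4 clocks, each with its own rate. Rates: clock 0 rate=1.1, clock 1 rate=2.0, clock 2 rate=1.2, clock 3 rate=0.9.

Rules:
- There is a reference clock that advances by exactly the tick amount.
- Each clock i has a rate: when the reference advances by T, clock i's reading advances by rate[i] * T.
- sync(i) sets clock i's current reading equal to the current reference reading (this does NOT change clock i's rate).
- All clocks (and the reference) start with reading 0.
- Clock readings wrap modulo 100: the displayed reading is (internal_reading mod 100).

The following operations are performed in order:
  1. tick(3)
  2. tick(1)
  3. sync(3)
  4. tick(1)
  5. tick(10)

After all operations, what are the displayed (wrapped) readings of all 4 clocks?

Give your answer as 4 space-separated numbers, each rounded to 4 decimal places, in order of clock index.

After op 1 tick(3): ref=3.0000 raw=[3.3000 6.0000 3.6000 2.7000]
After op 2 tick(1): ref=4.0000 raw=[4.4000 8.0000 4.8000 3.6000]
After op 3 sync(3): ref=4.0000 raw=[4.4000 8.0000 4.8000 4.0000]
After op 4 tick(1): ref=5.0000 raw=[5.5000 10.0000 6.0000 4.9000]
After op 5 tick(10): ref=15.0000 raw=[16.5000 30.0000 18.0000 13.9000]
Wrap final raw readings (mod 100): 16.5000 mod 100 = 16.5000; 30.0000 mod 100 = 30.0000; 18.0000 mod 100 = 18.0000; 13.9000 mod 100 = 13.9000

Answer: 16.5000 30.0000 18.0000 13.9000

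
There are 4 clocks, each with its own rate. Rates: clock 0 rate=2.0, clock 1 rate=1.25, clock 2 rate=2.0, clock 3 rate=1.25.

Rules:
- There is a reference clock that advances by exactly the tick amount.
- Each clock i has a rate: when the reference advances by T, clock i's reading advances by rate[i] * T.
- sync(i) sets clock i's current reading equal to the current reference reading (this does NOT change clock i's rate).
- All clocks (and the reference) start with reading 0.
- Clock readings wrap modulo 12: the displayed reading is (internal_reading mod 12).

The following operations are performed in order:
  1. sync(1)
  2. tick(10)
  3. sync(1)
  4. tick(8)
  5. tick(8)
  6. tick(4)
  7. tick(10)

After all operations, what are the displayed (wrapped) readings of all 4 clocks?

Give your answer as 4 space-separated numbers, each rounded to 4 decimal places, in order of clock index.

After op 1 sync(1): ref=0.0000 raw=[0.0000 0.0000 0.0000 0.0000]
After op 2 tick(10): ref=10.0000 raw=[20.0000 12.5000 20.0000 12.5000]
After op 3 sync(1): ref=10.0000 raw=[20.0000 10.0000 20.0000 12.5000]
After op 4 tick(8): ref=18.0000 raw=[36.0000 20.0000 36.0000 22.5000]
After op 5 tick(8): ref=26.0000 raw=[52.0000 30.0000 52.0000 32.5000]
After op 6 tick(4): ref=30.0000 raw=[60.0000 35.0000 60.0000 37.5000]
After op 7 tick(10): ref=40.0000 raw=[80.0000 47.5000 80.0000 50.0000]
Wrap final raw readings (mod 12): 80.0000 mod 12 = 8.0000; 47.5000 mod 12 = 11.5000; 80.0000 mod 12 = 8.0000; 50.0000 mod 12 = 2.0000

Answer: 8.0000 11.5000 8.0000 2.0000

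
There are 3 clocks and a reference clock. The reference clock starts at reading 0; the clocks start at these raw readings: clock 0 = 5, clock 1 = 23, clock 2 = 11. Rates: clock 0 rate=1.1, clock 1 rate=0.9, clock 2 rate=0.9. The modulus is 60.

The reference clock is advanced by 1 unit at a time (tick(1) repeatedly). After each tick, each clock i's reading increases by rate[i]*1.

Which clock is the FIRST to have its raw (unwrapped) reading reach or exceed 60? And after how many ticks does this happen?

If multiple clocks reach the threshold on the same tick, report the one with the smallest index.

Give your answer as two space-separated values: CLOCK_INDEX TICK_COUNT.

clock 0: start=5, rate=1.1, needs 60-5 = 55; ticks = ceil(55/1.1) = ceil(50.0000) = 50; reading at tick 50 = 5 + 1.1*50 = 60.0000
clock 1: start=23, rate=0.9, needs 60-23 = 37; ticks = ceil(37/0.9) = ceil(41.1111) = 42; reading at tick 42 = 23 + 0.9*42 = 60.8000
clock 2: start=11, rate=0.9, needs 60-11 = 49; ticks = ceil(49/0.9) = ceil(54.4444) = 55; reading at tick 55 = 11 + 0.9*55 = 60.5000
Minimum tick count = 42; winners = [1]; smallest index = 1

Answer: 1 42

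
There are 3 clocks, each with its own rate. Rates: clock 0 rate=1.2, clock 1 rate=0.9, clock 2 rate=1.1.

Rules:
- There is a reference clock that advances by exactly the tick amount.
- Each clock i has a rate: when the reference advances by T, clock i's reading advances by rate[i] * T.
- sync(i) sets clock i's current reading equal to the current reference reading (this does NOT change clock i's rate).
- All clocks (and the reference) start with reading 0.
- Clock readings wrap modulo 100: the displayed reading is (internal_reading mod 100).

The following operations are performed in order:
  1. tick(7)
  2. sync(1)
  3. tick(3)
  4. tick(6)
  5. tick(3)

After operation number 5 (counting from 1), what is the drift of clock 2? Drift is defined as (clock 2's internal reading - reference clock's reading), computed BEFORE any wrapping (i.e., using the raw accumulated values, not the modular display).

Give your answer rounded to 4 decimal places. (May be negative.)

After op 1 tick(7): ref=7.0000 raw=[8.4000 6.3000 7.7000]
After op 2 sync(1): ref=7.0000 raw=[8.4000 7.0000 7.7000]
After op 3 tick(3): ref=10.0000 raw=[12.0000 9.7000 11.0000]
After op 4 tick(6): ref=16.0000 raw=[19.2000 15.1000 17.6000]
After op 5 tick(3): ref=19.0000 raw=[22.8000 17.8000 20.9000]
Drift of clock 2 after op 5: 20.9000 - 19.0000 = 1.9000

Answer: 1.9000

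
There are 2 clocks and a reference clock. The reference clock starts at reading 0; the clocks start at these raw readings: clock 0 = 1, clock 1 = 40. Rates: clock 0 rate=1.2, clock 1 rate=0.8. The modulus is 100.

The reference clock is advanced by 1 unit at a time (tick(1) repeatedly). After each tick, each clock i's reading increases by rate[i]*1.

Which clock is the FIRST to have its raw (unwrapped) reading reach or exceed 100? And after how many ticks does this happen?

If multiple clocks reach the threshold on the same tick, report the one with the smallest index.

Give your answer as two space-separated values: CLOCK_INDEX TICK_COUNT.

Answer: 1 75

Derivation:
clock 0: start=1, rate=1.2, needs 100-1 = 99; ticks = ceil(99/1.2) = ceil(82.5000) = 83; reading at tick 83 = 1 + 1.2*83 = 100.6000
clock 1: start=40, rate=0.8, needs 100-40 = 60; ticks = ceil(60/0.8) = ceil(75.0000) = 75; reading at tick 75 = 40 + 0.8*75 = 100.0000
Minimum tick count = 75; winners = [1]; smallest index = 1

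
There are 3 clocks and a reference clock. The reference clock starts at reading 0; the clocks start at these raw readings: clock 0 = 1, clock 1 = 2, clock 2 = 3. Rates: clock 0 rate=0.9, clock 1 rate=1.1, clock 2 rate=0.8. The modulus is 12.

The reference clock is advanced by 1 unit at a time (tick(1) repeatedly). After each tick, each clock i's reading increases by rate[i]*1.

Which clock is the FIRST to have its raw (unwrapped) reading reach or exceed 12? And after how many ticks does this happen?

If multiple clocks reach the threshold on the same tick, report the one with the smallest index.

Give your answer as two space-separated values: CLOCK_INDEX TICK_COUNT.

clock 0: start=1, rate=0.9, needs 12-1 = 11; ticks = ceil(11/0.9) = ceil(12.2222) = 13; reading at tick 13 = 1 + 0.9*13 = 12.7000
clock 1: start=2, rate=1.1, needs 12-2 = 10; ticks = ceil(10/1.1) = ceil(9.0909) = 10; reading at tick 10 = 2 + 1.1*10 = 13.0000
clock 2: start=3, rate=0.8, needs 12-3 = 9; ticks = ceil(9/0.8) = ceil(11.2500) = 12; reading at tick 12 = 3 + 0.8*12 = 12.6000
Minimum tick count = 10; winners = [1]; smallest index = 1

Answer: 1 10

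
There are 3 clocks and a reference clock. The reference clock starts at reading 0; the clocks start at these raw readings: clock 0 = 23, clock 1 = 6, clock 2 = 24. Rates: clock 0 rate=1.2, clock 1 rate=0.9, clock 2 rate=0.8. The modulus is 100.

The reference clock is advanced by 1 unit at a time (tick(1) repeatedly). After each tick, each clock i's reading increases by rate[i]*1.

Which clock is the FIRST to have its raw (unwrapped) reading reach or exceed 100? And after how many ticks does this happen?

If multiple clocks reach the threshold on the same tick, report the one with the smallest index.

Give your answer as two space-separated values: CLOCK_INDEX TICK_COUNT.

clock 0: start=23, rate=1.2, needs 100-23 = 77; ticks = ceil(77/1.2) = ceil(64.1667) = 65; reading at tick 65 = 23 + 1.2*65 = 101.0000
clock 1: start=6, rate=0.9, needs 100-6 = 94; ticks = ceil(94/0.9) = ceil(104.4444) = 105; reading at tick 105 = 6 + 0.9*105 = 100.5000
clock 2: start=24, rate=0.8, needs 100-24 = 76; ticks = ceil(76/0.8) = ceil(95.0000) = 95; reading at tick 95 = 24 + 0.8*95 = 100.0000
Minimum tick count = 65; winners = [0]; smallest index = 0

Answer: 0 65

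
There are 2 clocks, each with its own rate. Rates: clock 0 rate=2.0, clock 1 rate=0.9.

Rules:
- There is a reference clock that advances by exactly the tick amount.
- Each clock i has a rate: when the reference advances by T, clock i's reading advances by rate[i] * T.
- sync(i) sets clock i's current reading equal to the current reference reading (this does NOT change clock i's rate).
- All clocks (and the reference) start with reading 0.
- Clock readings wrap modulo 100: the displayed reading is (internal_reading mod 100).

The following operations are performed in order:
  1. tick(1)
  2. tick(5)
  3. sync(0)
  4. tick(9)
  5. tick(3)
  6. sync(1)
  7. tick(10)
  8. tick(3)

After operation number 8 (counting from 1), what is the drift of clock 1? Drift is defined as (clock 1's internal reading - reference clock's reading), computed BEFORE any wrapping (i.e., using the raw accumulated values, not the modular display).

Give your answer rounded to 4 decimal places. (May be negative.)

After op 1 tick(1): ref=1.0000 raw=[2.0000 0.9000]
After op 2 tick(5): ref=6.0000 raw=[12.0000 5.4000]
After op 3 sync(0): ref=6.0000 raw=[6.0000 5.4000]
After op 4 tick(9): ref=15.0000 raw=[24.0000 13.5000]
After op 5 tick(3): ref=18.0000 raw=[30.0000 16.2000]
After op 6 sync(1): ref=18.0000 raw=[30.0000 18.0000]
After op 7 tick(10): ref=28.0000 raw=[50.0000 27.0000]
After op 8 tick(3): ref=31.0000 raw=[56.0000 29.7000]
Drift of clock 1 after op 8: 29.7000 - 31.0000 = -1.3000

Answer: -1.3000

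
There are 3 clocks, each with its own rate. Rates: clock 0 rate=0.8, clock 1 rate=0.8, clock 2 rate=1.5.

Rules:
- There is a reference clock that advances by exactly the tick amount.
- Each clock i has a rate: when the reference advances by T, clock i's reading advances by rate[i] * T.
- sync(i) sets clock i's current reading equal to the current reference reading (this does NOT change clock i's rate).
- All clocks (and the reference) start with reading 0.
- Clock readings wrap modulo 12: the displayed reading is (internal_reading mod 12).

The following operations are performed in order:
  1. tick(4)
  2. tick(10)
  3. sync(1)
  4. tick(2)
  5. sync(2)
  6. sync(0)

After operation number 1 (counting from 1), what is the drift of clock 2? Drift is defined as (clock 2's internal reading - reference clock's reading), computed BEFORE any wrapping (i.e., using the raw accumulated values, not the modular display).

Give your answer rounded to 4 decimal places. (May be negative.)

After op 1 tick(4): ref=4.0000 raw=[3.2000 3.2000 6.0000]
Drift of clock 2 after op 1: 6.0000 - 4.0000 = 2.0000

Answer: 2.0000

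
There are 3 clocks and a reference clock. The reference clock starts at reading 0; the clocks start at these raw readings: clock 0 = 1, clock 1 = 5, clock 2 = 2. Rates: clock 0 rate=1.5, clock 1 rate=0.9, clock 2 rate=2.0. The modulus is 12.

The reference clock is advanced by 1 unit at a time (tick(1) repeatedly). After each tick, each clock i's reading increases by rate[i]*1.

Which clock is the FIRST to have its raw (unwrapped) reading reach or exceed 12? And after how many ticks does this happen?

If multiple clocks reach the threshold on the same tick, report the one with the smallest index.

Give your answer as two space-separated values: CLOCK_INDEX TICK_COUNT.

clock 0: start=1, rate=1.5, needs 12-1 = 11; ticks = ceil(11/1.5) = ceil(7.3333) = 8; reading at tick 8 = 1 + 1.5*8 = 13.0000
clock 1: start=5, rate=0.9, needs 12-5 = 7; ticks = ceil(7/0.9) = ceil(7.7778) = 8; reading at tick 8 = 5 + 0.9*8 = 12.2000
clock 2: start=2, rate=2.0, needs 12-2 = 10; ticks = ceil(10/2.0) = ceil(5.0000) = 5; reading at tick 5 = 2 + 2.0*5 = 12.0000
Minimum tick count = 5; winners = [2]; smallest index = 2

Answer: 2 5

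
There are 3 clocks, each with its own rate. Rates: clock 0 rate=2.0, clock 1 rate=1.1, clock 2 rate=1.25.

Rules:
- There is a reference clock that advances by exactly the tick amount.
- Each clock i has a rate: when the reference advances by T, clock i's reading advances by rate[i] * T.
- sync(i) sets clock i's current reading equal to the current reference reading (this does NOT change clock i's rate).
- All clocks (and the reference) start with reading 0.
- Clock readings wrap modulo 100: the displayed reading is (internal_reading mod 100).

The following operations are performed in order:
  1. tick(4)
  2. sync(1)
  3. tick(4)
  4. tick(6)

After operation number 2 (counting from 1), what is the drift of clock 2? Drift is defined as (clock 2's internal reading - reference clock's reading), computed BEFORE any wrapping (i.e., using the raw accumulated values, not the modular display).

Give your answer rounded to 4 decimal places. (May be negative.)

After op 1 tick(4): ref=4.0000 raw=[8.0000 4.4000 5.0000]
After op 2 sync(1): ref=4.0000 raw=[8.0000 4.0000 5.0000]
Drift of clock 2 after op 2: 5.0000 - 4.0000 = 1.0000

Answer: 1.0000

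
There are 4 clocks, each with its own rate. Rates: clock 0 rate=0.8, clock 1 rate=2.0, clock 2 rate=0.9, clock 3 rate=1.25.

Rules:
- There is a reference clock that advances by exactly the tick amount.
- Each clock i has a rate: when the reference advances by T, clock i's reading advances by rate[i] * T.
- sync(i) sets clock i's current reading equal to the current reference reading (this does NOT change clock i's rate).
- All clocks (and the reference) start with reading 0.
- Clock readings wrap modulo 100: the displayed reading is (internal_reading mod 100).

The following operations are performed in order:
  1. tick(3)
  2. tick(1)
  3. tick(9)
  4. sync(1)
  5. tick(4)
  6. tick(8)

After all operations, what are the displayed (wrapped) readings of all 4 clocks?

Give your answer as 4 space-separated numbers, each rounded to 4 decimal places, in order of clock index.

After op 1 tick(3): ref=3.0000 raw=[2.4000 6.0000 2.7000 3.7500]
After op 2 tick(1): ref=4.0000 raw=[3.2000 8.0000 3.6000 5.0000]
After op 3 tick(9): ref=13.0000 raw=[10.4000 26.0000 11.7000 16.2500]
After op 4 sync(1): ref=13.0000 raw=[10.4000 13.0000 11.7000 16.2500]
After op 5 tick(4): ref=17.0000 raw=[13.6000 21.0000 15.3000 21.2500]
After op 6 tick(8): ref=25.0000 raw=[20.0000 37.0000 22.5000 31.2500]
Wrap final raw readings (mod 100): 20.0000 mod 100 = 20.0000; 37.0000 mod 100 = 37.0000; 22.5000 mod 100 = 22.5000; 31.2500 mod 100 = 31.2500

Answer: 20.0000 37.0000 22.5000 31.2500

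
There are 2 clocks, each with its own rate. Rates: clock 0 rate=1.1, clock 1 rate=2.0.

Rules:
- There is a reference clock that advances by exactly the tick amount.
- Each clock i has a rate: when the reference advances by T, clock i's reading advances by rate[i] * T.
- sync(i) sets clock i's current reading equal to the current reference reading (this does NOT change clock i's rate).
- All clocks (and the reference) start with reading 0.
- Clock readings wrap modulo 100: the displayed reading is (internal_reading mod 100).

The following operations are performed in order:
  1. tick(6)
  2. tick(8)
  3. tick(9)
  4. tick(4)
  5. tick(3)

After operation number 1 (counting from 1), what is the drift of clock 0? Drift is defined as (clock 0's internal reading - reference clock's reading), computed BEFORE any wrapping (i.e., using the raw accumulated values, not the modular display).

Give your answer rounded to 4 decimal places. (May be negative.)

Answer: 0.6000

Derivation:
After op 1 tick(6): ref=6.0000 raw=[6.6000 12.0000]
Drift of clock 0 after op 1: 6.6000 - 6.0000 = 0.6000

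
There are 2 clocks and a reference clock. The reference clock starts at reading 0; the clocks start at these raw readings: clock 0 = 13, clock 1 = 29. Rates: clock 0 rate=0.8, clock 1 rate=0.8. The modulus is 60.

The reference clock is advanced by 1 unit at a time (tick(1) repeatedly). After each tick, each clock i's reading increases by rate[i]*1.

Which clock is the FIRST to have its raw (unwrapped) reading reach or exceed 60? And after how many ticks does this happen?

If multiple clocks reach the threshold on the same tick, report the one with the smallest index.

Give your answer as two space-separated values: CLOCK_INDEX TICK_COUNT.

Answer: 1 39

Derivation:
clock 0: start=13, rate=0.8, needs 60-13 = 47; ticks = ceil(47/0.8) = ceil(58.7500) = 59; reading at tick 59 = 13 + 0.8*59 = 60.2000
clock 1: start=29, rate=0.8, needs 60-29 = 31; ticks = ceil(31/0.8) = ceil(38.7500) = 39; reading at tick 39 = 29 + 0.8*39 = 60.2000
Minimum tick count = 39; winners = [1]; smallest index = 1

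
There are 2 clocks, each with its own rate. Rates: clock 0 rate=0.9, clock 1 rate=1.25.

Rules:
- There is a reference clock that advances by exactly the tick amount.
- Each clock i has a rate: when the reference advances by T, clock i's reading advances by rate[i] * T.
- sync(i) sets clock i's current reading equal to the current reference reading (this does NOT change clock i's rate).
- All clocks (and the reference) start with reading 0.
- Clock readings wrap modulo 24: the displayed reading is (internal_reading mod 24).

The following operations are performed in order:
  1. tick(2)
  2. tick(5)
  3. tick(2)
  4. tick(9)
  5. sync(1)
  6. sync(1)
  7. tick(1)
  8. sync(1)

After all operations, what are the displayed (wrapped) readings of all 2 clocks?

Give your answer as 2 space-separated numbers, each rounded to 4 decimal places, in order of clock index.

After op 1 tick(2): ref=2.0000 raw=[1.8000 2.5000]
After op 2 tick(5): ref=7.0000 raw=[6.3000 8.7500]
After op 3 tick(2): ref=9.0000 raw=[8.1000 11.2500]
After op 4 tick(9): ref=18.0000 raw=[16.2000 22.5000]
After op 5 sync(1): ref=18.0000 raw=[16.2000 18.0000]
After op 6 sync(1): ref=18.0000 raw=[16.2000 18.0000]
After op 7 tick(1): ref=19.0000 raw=[17.1000 19.2500]
After op 8 sync(1): ref=19.0000 raw=[17.1000 19.0000]
Wrap final raw readings (mod 24): 17.1000 mod 24 = 17.1000; 19.0000 mod 24 = 19.0000

Answer: 17.1000 19.0000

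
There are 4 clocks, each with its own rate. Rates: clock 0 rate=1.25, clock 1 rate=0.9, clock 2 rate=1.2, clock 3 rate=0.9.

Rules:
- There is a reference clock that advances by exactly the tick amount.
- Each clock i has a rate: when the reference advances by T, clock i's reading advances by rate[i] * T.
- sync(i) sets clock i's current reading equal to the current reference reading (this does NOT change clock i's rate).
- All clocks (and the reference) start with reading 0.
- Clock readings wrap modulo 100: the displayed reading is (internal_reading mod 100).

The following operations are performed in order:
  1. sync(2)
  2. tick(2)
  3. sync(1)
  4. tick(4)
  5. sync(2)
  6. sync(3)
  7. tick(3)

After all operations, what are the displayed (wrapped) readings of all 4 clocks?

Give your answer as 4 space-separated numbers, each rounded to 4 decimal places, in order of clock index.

After op 1 sync(2): ref=0.0000 raw=[0.0000 0.0000 0.0000 0.0000]
After op 2 tick(2): ref=2.0000 raw=[2.5000 1.8000 2.4000 1.8000]
After op 3 sync(1): ref=2.0000 raw=[2.5000 2.0000 2.4000 1.8000]
After op 4 tick(4): ref=6.0000 raw=[7.5000 5.6000 7.2000 5.4000]
After op 5 sync(2): ref=6.0000 raw=[7.5000 5.6000 6.0000 5.4000]
After op 6 sync(3): ref=6.0000 raw=[7.5000 5.6000 6.0000 6.0000]
After op 7 tick(3): ref=9.0000 raw=[11.2500 8.3000 9.6000 8.7000]
Wrap final raw readings (mod 100): 11.2500 mod 100 = 11.2500; 8.3000 mod 100 = 8.3000; 9.6000 mod 100 = 9.6000; 8.7000 mod 100 = 8.7000

Answer: 11.2500 8.3000 9.6000 8.7000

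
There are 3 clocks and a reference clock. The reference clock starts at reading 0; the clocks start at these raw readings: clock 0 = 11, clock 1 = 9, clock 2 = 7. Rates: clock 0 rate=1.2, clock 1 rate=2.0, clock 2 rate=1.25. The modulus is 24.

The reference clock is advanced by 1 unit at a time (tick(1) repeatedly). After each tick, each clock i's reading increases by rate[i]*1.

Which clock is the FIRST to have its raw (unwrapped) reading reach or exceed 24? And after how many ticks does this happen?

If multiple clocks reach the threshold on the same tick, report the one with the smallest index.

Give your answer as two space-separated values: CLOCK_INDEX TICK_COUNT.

Answer: 1 8

Derivation:
clock 0: start=11, rate=1.2, needs 24-11 = 13; ticks = ceil(13/1.2) = ceil(10.8333) = 11; reading at tick 11 = 11 + 1.2*11 = 24.2000
clock 1: start=9, rate=2.0, needs 24-9 = 15; ticks = ceil(15/2.0) = ceil(7.5000) = 8; reading at tick 8 = 9 + 2.0*8 = 25.0000
clock 2: start=7, rate=1.25, needs 24-7 = 17; ticks = ceil(17/1.25) = ceil(13.6000) = 14; reading at tick 14 = 7 + 1.25*14 = 24.5000
Minimum tick count = 8; winners = [1]; smallest index = 1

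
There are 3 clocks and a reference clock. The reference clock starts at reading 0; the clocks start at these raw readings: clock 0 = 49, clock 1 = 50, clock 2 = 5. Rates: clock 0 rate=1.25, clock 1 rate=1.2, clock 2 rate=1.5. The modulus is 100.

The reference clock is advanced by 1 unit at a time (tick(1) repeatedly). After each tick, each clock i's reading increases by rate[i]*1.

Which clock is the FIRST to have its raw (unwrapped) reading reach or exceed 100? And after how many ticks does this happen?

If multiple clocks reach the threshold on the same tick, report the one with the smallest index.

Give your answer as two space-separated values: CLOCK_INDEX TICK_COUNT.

clock 0: start=49, rate=1.25, needs 100-49 = 51; ticks = ceil(51/1.25) = ceil(40.8000) = 41; reading at tick 41 = 49 + 1.25*41 = 100.2500
clock 1: start=50, rate=1.2, needs 100-50 = 50; ticks = ceil(50/1.2) = ceil(41.6667) = 42; reading at tick 42 = 50 + 1.2*42 = 100.4000
clock 2: start=5, rate=1.5, needs 100-5 = 95; ticks = ceil(95/1.5) = ceil(63.3333) = 64; reading at tick 64 = 5 + 1.5*64 = 101.0000
Minimum tick count = 41; winners = [0]; smallest index = 0

Answer: 0 41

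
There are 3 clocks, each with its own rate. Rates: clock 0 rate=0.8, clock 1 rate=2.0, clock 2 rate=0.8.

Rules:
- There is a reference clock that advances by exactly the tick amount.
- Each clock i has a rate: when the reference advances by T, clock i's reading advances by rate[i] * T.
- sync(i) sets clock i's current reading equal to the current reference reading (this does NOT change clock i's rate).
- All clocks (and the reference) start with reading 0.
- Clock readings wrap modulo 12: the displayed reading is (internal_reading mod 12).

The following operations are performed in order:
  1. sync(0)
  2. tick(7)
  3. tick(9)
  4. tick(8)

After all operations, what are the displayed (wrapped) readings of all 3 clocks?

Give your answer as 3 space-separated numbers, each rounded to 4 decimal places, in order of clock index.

After op 1 sync(0): ref=0.0000 raw=[0.0000 0.0000 0.0000]
After op 2 tick(7): ref=7.0000 raw=[5.6000 14.0000 5.6000]
After op 3 tick(9): ref=16.0000 raw=[12.8000 32.0000 12.8000]
After op 4 tick(8): ref=24.0000 raw=[19.2000 48.0000 19.2000]
Wrap final raw readings (mod 12): 19.2000 mod 12 = 7.2000; 48.0000 mod 12 = 0.0000; 19.2000 mod 12 = 7.2000

Answer: 7.2000 0.0000 7.2000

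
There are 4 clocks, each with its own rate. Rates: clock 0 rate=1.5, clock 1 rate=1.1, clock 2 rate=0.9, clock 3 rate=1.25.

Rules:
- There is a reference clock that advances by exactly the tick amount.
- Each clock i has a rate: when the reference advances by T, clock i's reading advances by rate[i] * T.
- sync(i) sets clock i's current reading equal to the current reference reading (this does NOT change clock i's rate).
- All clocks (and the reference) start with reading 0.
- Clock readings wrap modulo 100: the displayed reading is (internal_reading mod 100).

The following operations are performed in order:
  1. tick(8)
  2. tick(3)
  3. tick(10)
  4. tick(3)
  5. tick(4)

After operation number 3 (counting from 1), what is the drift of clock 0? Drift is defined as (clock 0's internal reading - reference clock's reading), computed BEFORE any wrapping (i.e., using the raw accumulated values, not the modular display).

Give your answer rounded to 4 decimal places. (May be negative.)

After op 1 tick(8): ref=8.0000 raw=[12.0000 8.8000 7.2000 10.0000]
After op 2 tick(3): ref=11.0000 raw=[16.5000 12.1000 9.9000 13.7500]
After op 3 tick(10): ref=21.0000 raw=[31.5000 23.1000 18.9000 26.2500]
Drift of clock 0 after op 3: 31.5000 - 21.0000 = 10.5000

Answer: 10.5000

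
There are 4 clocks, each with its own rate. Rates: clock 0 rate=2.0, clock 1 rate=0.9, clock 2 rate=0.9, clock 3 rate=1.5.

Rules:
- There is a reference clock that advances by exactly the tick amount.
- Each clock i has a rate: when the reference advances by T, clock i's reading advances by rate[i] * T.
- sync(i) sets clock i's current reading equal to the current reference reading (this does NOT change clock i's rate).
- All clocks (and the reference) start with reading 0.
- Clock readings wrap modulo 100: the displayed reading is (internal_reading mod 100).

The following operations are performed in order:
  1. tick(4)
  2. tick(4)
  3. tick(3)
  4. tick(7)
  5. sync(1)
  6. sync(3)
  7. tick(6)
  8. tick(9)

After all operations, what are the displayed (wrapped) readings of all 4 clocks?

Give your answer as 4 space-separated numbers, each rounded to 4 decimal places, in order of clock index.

After op 1 tick(4): ref=4.0000 raw=[8.0000 3.6000 3.6000 6.0000]
After op 2 tick(4): ref=8.0000 raw=[16.0000 7.2000 7.2000 12.0000]
After op 3 tick(3): ref=11.0000 raw=[22.0000 9.9000 9.9000 16.5000]
After op 4 tick(7): ref=18.0000 raw=[36.0000 16.2000 16.2000 27.0000]
After op 5 sync(1): ref=18.0000 raw=[36.0000 18.0000 16.2000 27.0000]
After op 6 sync(3): ref=18.0000 raw=[36.0000 18.0000 16.2000 18.0000]
After op 7 tick(6): ref=24.0000 raw=[48.0000 23.4000 21.6000 27.0000]
After op 8 tick(9): ref=33.0000 raw=[66.0000 31.5000 29.7000 40.5000]
Wrap final raw readings (mod 100): 66.0000 mod 100 = 66.0000; 31.5000 mod 100 = 31.5000; 29.7000 mod 100 = 29.7000; 40.5000 mod 100 = 40.5000

Answer: 66.0000 31.5000 29.7000 40.5000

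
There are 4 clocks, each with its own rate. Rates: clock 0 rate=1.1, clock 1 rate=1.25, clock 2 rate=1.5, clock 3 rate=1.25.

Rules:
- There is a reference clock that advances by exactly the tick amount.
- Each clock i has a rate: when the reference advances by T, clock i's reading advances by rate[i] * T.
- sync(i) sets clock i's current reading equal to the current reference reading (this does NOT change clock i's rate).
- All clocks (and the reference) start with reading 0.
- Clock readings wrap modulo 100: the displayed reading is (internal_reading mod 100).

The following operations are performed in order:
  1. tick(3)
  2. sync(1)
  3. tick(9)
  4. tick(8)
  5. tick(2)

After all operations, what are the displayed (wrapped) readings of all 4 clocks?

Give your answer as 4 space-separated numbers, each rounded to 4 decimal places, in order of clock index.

Answer: 24.2000 26.7500 33.0000 27.5000

Derivation:
After op 1 tick(3): ref=3.0000 raw=[3.3000 3.7500 4.5000 3.7500]
After op 2 sync(1): ref=3.0000 raw=[3.3000 3.0000 4.5000 3.7500]
After op 3 tick(9): ref=12.0000 raw=[13.2000 14.2500 18.0000 15.0000]
After op 4 tick(8): ref=20.0000 raw=[22.0000 24.2500 30.0000 25.0000]
After op 5 tick(2): ref=22.0000 raw=[24.2000 26.7500 33.0000 27.5000]
Wrap final raw readings (mod 100): 24.2000 mod 100 = 24.2000; 26.7500 mod 100 = 26.7500; 33.0000 mod 100 = 33.0000; 27.5000 mod 100 = 27.5000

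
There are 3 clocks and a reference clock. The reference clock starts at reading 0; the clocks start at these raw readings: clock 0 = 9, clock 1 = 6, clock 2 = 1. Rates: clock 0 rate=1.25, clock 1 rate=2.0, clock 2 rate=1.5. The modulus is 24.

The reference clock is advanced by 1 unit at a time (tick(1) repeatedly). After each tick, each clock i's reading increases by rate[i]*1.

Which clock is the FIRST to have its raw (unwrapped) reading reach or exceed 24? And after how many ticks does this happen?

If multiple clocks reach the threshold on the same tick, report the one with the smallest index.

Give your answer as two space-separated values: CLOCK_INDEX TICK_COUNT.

clock 0: start=9, rate=1.25, needs 24-9 = 15; ticks = ceil(15/1.25) = ceil(12.0000) = 12; reading at tick 12 = 9 + 1.25*12 = 24.0000
clock 1: start=6, rate=2.0, needs 24-6 = 18; ticks = ceil(18/2.0) = ceil(9.0000) = 9; reading at tick 9 = 6 + 2.0*9 = 24.0000
clock 2: start=1, rate=1.5, needs 24-1 = 23; ticks = ceil(23/1.5) = ceil(15.3333) = 16; reading at tick 16 = 1 + 1.5*16 = 25.0000
Minimum tick count = 9; winners = [1]; smallest index = 1

Answer: 1 9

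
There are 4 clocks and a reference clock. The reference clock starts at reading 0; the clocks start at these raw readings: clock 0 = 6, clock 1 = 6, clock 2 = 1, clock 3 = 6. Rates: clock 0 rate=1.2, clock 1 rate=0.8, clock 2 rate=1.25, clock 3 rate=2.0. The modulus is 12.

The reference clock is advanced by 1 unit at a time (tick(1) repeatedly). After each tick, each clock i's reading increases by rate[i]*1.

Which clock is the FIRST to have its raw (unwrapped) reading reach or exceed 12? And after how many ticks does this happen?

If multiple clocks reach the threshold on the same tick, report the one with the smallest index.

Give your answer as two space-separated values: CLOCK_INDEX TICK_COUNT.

clock 0: start=6, rate=1.2, needs 12-6 = 6; ticks = ceil(6/1.2) = ceil(5.0000) = 5; reading at tick 5 = 6 + 1.2*5 = 12.0000
clock 1: start=6, rate=0.8, needs 12-6 = 6; ticks = ceil(6/0.8) = ceil(7.5000) = 8; reading at tick 8 = 6 + 0.8*8 = 12.4000
clock 2: start=1, rate=1.25, needs 12-1 = 11; ticks = ceil(11/1.25) = ceil(8.8000) = 9; reading at tick 9 = 1 + 1.25*9 = 12.2500
clock 3: start=6, rate=2.0, needs 12-6 = 6; ticks = ceil(6/2.0) = ceil(3.0000) = 3; reading at tick 3 = 6 + 2.0*3 = 12.0000
Minimum tick count = 3; winners = [3]; smallest index = 3

Answer: 3 3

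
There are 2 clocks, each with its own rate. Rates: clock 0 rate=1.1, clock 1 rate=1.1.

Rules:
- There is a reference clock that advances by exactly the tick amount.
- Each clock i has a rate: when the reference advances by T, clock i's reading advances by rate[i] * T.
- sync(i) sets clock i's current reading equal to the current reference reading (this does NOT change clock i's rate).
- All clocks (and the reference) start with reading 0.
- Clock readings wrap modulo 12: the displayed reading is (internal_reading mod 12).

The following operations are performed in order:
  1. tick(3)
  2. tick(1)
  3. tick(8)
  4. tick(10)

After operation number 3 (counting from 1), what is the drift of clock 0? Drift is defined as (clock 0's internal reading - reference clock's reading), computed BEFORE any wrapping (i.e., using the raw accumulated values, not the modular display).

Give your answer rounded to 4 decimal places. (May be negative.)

After op 1 tick(3): ref=3.0000 raw=[3.3000 3.3000]
After op 2 tick(1): ref=4.0000 raw=[4.4000 4.4000]
After op 3 tick(8): ref=12.0000 raw=[13.2000 13.2000]
Drift of clock 0 after op 3: 13.2000 - 12.0000 = 1.2000

Answer: 1.2000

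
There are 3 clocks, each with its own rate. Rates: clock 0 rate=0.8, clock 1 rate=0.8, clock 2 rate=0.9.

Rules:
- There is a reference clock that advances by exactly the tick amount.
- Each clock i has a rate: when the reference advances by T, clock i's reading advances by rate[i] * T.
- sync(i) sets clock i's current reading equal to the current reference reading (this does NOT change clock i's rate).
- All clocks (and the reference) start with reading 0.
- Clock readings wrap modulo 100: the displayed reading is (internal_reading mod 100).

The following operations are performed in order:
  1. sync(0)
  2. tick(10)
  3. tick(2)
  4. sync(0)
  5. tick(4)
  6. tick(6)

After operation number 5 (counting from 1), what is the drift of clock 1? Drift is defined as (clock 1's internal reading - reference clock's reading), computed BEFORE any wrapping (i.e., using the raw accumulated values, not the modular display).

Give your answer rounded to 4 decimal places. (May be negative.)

Answer: -3.2000

Derivation:
After op 1 sync(0): ref=0.0000 raw=[0.0000 0.0000 0.0000]
After op 2 tick(10): ref=10.0000 raw=[8.0000 8.0000 9.0000]
After op 3 tick(2): ref=12.0000 raw=[9.6000 9.6000 10.8000]
After op 4 sync(0): ref=12.0000 raw=[12.0000 9.6000 10.8000]
After op 5 tick(4): ref=16.0000 raw=[15.2000 12.8000 14.4000]
Drift of clock 1 after op 5: 12.8000 - 16.0000 = -3.2000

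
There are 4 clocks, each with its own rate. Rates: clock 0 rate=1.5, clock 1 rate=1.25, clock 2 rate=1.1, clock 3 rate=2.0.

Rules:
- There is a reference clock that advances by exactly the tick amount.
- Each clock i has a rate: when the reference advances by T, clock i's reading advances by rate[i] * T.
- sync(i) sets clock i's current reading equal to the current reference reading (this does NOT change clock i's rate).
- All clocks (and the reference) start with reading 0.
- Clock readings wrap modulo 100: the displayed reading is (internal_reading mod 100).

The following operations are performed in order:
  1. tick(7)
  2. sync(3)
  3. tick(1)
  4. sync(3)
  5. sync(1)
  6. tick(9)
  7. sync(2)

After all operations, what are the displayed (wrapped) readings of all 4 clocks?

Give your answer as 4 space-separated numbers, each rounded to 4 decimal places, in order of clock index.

Answer: 25.5000 19.2500 17.0000 26.0000

Derivation:
After op 1 tick(7): ref=7.0000 raw=[10.5000 8.7500 7.7000 14.0000]
After op 2 sync(3): ref=7.0000 raw=[10.5000 8.7500 7.7000 7.0000]
After op 3 tick(1): ref=8.0000 raw=[12.0000 10.0000 8.8000 9.0000]
After op 4 sync(3): ref=8.0000 raw=[12.0000 10.0000 8.8000 8.0000]
After op 5 sync(1): ref=8.0000 raw=[12.0000 8.0000 8.8000 8.0000]
After op 6 tick(9): ref=17.0000 raw=[25.5000 19.2500 18.7000 26.0000]
After op 7 sync(2): ref=17.0000 raw=[25.5000 19.2500 17.0000 26.0000]
Wrap final raw readings (mod 100): 25.5000 mod 100 = 25.5000; 19.2500 mod 100 = 19.2500; 17.0000 mod 100 = 17.0000; 26.0000 mod 100 = 26.0000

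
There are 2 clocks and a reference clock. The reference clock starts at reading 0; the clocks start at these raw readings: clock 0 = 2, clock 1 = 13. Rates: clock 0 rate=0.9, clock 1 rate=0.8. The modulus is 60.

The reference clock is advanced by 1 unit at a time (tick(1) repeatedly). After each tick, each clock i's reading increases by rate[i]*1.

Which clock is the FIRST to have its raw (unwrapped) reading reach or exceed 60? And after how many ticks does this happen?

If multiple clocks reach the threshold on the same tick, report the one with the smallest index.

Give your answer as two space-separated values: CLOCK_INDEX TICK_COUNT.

clock 0: start=2, rate=0.9, needs 60-2 = 58; ticks = ceil(58/0.9) = ceil(64.4444) = 65; reading at tick 65 = 2 + 0.9*65 = 60.5000
clock 1: start=13, rate=0.8, needs 60-13 = 47; ticks = ceil(47/0.8) = ceil(58.7500) = 59; reading at tick 59 = 13 + 0.8*59 = 60.2000
Minimum tick count = 59; winners = [1]; smallest index = 1

Answer: 1 59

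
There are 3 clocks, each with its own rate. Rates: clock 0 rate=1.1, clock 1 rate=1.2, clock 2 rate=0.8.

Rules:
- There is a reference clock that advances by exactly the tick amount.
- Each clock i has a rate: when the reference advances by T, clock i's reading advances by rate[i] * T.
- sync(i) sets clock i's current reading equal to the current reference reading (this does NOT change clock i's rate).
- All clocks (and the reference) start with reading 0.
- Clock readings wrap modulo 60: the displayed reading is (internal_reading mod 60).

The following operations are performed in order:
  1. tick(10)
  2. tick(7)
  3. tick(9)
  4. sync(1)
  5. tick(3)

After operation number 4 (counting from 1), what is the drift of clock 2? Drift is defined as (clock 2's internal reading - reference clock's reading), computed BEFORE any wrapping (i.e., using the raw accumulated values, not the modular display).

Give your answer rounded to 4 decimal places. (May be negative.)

After op 1 tick(10): ref=10.0000 raw=[11.0000 12.0000 8.0000]
After op 2 tick(7): ref=17.0000 raw=[18.7000 20.4000 13.6000]
After op 3 tick(9): ref=26.0000 raw=[28.6000 31.2000 20.8000]
After op 4 sync(1): ref=26.0000 raw=[28.6000 26.0000 20.8000]
Drift of clock 2 after op 4: 20.8000 - 26.0000 = -5.2000

Answer: -5.2000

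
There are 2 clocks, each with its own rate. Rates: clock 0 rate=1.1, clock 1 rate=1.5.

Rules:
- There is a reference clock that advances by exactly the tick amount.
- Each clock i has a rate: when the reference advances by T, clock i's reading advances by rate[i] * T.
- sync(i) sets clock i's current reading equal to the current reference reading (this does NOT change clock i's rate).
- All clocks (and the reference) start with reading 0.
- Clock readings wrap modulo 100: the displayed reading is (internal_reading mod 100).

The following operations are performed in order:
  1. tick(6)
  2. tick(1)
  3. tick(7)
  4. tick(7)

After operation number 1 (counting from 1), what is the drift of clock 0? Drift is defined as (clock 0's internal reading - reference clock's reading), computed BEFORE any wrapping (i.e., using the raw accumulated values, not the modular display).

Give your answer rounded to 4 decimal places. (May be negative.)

Answer: 0.6000

Derivation:
After op 1 tick(6): ref=6.0000 raw=[6.6000 9.0000]
Drift of clock 0 after op 1: 6.6000 - 6.0000 = 0.6000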